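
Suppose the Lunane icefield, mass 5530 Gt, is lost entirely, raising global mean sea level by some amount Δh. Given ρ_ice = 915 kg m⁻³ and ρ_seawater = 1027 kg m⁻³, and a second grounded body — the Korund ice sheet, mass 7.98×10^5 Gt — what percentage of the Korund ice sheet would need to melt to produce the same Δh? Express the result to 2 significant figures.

≈ 0.69 %

Equal sea-level rise means equal mass of meltwater, i.e. equal mass of ice lost.
Ice mass of Lunane: 5.530×10^15 kg; ice mass of Korund: 7.980×10^17 kg.
Fraction required = 5.530×10^15 / 7.980×10^17 = 6.93×10^-3 → 0.69 %.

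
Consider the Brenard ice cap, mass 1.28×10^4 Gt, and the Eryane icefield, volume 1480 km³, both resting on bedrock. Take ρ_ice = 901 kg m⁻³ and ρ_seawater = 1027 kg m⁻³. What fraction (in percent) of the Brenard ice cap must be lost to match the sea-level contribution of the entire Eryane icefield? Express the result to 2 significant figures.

Equal sea-level rise means equal mass of meltwater, i.e. equal mass of ice lost.
Ice mass of Eryane: 1.333×10^15 kg; ice mass of Brenard: 1.280×10^16 kg.
Fraction required = 1.333×10^15 / 1.280×10^16 = 0.104 → 10 %.

≈ 10 %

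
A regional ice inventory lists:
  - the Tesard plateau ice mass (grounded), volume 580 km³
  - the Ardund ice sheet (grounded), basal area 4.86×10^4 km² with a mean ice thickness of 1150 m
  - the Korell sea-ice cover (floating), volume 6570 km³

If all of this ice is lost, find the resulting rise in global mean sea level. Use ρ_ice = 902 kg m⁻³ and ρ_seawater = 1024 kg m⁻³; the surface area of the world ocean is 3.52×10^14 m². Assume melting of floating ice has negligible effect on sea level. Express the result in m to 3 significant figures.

Tesard: 580 km³ × (902/1024) = 510.9 km³ of water.
Ardund: ice volume = 4.86×10^4 km² × 1150 m = 5.589×10^4 km³; 5.589×10^4 × (902/1024) = 4.923×10^4 km³ of water.
The Korell sea-ice cover is floating and already displaces its own weight of water, so its melt adds essentially nothing to sea level.
Total added water ≈ 4.974×10^13 m³ over 3.52×10^14 m² → Δh = 0.141 m.

≈ 0.141 m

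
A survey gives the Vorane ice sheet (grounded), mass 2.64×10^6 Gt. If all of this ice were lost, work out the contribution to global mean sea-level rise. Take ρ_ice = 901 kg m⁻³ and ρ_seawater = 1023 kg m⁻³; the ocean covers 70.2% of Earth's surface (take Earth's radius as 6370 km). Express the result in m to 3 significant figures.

Vorane: 2.64×10^6 Gt = 2.640×10^18 kg; dividing by ρ_w = 1023 kg m⁻³ gives 2.581×10^15 m³ of water.
Spread over 3.58×10^14 m² of ocean, Δh = 2.581×10^15 / 3.58×10^14 = 7.21 m.

≈ 7.21 m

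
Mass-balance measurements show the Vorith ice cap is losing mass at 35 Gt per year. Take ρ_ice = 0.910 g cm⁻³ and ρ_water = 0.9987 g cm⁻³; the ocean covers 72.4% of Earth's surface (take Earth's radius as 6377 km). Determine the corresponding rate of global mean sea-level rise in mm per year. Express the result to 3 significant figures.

≈ 0.0947 mm/yr

ρ_w = 0.9987 g cm⁻³ = 998.7 kg m⁻³. Annual water volume added = 35 Gt / ρ_w = 3.500×10^13 kg / 998.7 kg m⁻³ = 3.505×10^10 m³.
Δh per year = 3.505×10^10 / 3.70×10^14 = 9.47×10^-5 m = 0.0947 mm.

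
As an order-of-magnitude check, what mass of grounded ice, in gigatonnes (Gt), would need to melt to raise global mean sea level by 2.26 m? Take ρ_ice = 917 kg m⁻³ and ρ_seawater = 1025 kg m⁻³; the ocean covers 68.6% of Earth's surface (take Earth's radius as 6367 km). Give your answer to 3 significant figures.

≈ 8.10×10^5 Gt

Required water volume = Δh × A = 2.26 m × 3.49×10^14 m² = 7.898×10^14 m³.
ρ_w = 1025 kg m⁻³, so the mass of water = 7.898×10^14 m³ × 1025 kg m⁻³ = 8.095×10^17 kg = 8.10×10^5 Gt (and the same mass of ice, by conservation).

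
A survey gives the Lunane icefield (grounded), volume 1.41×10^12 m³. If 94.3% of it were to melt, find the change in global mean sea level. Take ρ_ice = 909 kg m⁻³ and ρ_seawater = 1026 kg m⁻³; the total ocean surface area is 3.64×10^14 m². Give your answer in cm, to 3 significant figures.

≈ 0.324 cm

Lunane: 0.943 × 1.41×10^12 m³ × (909/1026) = 1.178×10^12 m³ of water.
Spread over 3.64×10^14 m² of ocean, Δh = 1.178×10^12 / 3.64×10^14 = 3.24×10^-3 m = 0.324 cm.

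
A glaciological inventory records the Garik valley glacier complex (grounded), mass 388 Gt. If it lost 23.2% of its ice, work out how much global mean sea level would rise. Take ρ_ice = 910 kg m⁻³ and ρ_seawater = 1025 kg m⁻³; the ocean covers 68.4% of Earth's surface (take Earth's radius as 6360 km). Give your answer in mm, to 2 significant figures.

≈ 0.25 mm

Garik: 0.232 × 388 Gt = 9.002×10^13 kg; dividing by ρ_w = 1025 kg m⁻³ gives 8.782×10^10 m³ of water.
Spread over 3.48×10^14 m² of ocean, Δh = 8.782×10^10 / 3.48×10^14 = 2.53×10^-4 m = 0.25 mm.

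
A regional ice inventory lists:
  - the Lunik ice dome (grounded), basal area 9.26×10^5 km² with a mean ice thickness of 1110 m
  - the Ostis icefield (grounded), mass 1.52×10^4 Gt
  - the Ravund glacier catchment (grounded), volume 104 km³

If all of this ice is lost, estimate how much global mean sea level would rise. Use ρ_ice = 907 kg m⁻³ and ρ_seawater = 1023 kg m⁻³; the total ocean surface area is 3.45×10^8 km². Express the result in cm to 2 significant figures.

Lunik: ice volume = 9.26×10^5 km² × 1110 m = 1.028×10^6 km³; 1.028×10^6 × (907/1023) = 9.113×10^5 km³ of water.
Ostis: 1.52×10^4 Gt = 1.520×10^16 kg; dividing by ρ_w = 1023 kg m⁻³ gives 1.486×10^13 m³ of water.
Ravund: 104 km³ × (907/1023) = 92.21 km³ of water.
Total added water ≈ 9.263×10^14 m³ over 3.45×10^14 m² → Δh = 2.68 m = 270 cm.

≈ 270 cm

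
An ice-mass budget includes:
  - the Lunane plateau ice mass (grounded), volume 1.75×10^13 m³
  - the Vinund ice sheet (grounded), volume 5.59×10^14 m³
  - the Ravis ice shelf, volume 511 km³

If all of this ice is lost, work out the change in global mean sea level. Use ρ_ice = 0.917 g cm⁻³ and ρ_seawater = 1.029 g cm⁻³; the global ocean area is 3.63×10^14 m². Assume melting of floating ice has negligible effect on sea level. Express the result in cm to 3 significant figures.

≈ 142 cm

Lunane: 1.75×10^13 m³ × (917/1029) = 1.560×10^13 m³ of water.
Vinund: 5.59×10^14 m³ × (917/1029) = 4.982×10^14 m³ of water.
The Ravis ice shelf is floating and already displaces its own weight of water, so its melt adds essentially nothing to sea level.
Total added water ≈ 5.138×10^14 m³ over 3.63×10^14 m² → Δh = 1.42 m = 142 cm.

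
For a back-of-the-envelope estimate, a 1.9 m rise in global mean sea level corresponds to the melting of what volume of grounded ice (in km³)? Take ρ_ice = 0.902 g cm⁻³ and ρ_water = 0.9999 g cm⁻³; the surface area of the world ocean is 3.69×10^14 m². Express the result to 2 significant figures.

Required water volume = Δh × A = 1.9 m × 3.69×10^14 m² = 7.011×10^14 m³ = 7.011×10^5 km³.
Ice volume = water volume × ρ_w/ρ_ice = 7.011×10^5 × 999.9/902 = 7.8×10^5 km³.

≈ 7.8×10^5 km³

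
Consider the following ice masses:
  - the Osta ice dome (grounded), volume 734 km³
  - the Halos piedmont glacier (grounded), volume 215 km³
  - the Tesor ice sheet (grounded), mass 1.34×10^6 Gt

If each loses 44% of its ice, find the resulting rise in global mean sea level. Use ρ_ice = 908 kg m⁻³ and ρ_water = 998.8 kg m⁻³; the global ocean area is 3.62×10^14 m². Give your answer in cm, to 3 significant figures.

≈ 163 cm

Osta: 0.44 × 734 km³ × (908/998.8) = 293.6 km³ of water.
Halos: 0.44 × 215 km³ × (908/998.8) = 86.00 km³ of water.
Tesor: 0.44 × 1.34×10^6 Gt = 5.896×10^17 kg; dividing by ρ_w = 998.8 kg m⁻³ gives 5.903×10^14 m³ of water.
Total added water ≈ 5.907×10^14 m³ over 3.62×10^14 m² → Δh = 1.63 m = 163 cm.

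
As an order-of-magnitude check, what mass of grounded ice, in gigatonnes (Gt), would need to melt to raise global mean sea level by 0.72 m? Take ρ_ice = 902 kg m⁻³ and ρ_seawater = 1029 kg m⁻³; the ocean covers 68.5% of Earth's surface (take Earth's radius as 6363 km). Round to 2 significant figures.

Required water volume = Δh × A = 0.72 m × 3.49×10^14 m² = 2.509×10^14 m³.
ρ_w = 1029 kg m⁻³, so the mass of water = 2.509×10^14 m³ × 1029 kg m⁻³ = 2.582×10^17 kg = 2.6×10^5 Gt (and the same mass of ice, by conservation).

≈ 2.6×10^5 Gt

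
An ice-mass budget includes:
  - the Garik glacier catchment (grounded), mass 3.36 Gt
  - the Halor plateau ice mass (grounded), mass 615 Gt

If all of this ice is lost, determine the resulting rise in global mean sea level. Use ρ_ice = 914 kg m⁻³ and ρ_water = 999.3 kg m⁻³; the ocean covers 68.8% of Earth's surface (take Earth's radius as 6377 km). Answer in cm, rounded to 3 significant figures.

Garik: 3.36 Gt = 3.360×10^12 kg; dividing by ρ_w = 999.3 kg m⁻³ gives 3.362×10^9 m³ of water.
Halor: 615 Gt = 6.150×10^14 kg; dividing by ρ_w = 999.3 kg m⁻³ gives 6.154×10^11 m³ of water.
Total added water ≈ 6.188×10^11 m³ over 3.52×10^14 m² → Δh = 1.76×10^-3 m = 0.176 cm.

≈ 0.176 cm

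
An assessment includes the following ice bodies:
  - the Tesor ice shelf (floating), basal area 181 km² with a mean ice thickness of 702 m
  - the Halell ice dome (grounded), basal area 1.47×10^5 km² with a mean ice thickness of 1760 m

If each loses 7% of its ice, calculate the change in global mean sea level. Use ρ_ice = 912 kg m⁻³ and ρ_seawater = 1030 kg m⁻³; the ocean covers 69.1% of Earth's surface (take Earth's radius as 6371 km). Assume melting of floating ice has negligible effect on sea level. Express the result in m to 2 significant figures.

≈ 0.045 m

The Tesor ice shelf is floating and already displaces its own weight of water, so its melt adds essentially nothing to sea level.
Halell: ice volume = 1.47×10^5 km² × 1760 m = 2.587×10^5 km³; 0.07 × 2.587×10^5 × (912/1030) = 1.604×10^4 km³ of water.
Total added water ≈ 1.604×10^13 m³ over 3.52×10^14 m² → Δh = 0.0455 m.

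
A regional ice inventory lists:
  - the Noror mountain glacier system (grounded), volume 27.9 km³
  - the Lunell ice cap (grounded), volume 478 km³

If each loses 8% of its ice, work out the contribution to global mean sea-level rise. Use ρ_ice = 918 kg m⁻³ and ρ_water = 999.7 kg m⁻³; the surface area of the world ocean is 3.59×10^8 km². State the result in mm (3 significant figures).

≈ 0.104 mm

Noror: 0.08 × 27.9 km³ × (918/999.7) = 2.050 km³ of water.
Lunell: 0.08 × 478 km³ × (918/999.7) = 35.11 km³ of water.
Total added water ≈ 3.716×10^10 m³ over 3.59×10^14 m² → Δh = 1.04×10^-4 m = 0.104 mm.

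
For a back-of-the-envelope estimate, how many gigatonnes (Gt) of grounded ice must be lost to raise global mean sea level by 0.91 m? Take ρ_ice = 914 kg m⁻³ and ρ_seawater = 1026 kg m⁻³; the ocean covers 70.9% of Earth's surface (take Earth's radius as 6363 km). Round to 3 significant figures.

Required water volume = Δh × A = 0.91 m × 3.61×10^14 m² = 3.283×10^14 m³.
ρ_w = 1026 kg m⁻³, so the mass of water = 3.283×10^14 m³ × 1026 kg m⁻³ = 3.368×10^17 kg = 3.37×10^5 Gt (and the same mass of ice, by conservation).

≈ 3.37×10^5 Gt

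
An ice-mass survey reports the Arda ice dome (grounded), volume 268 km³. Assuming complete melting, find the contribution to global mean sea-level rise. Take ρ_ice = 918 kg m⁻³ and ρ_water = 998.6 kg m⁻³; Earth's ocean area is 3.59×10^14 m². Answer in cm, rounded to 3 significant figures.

≈ 0.0686 cm

Arda: 268 km³ × (918/998.6) = 246.4 km³ of water.
Spread over 3.59×10^14 m² of ocean, Δh = 2.464×10^11 / 3.59×10^14 = 6.86×10^-4 m = 0.0686 cm.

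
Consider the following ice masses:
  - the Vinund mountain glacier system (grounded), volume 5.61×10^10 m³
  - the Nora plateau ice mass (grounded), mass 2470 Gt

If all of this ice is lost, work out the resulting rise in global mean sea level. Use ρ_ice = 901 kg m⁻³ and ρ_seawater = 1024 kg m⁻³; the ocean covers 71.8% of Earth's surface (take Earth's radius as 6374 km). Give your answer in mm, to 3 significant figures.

≈ 6.71 mm

Vinund: 5.61×10^10 m³ × (901/1024) = 4.936×10^10 m³ of water.
Nora: 2470 Gt = 2.470×10^15 kg; dividing by ρ_w = 1024 kg m⁻³ gives 2.412×10^12 m³ of water.
Total added water ≈ 2.461×10^12 m³ over 3.67×10^14 m² → Δh = 6.71×10^-3 m = 6.71 mm.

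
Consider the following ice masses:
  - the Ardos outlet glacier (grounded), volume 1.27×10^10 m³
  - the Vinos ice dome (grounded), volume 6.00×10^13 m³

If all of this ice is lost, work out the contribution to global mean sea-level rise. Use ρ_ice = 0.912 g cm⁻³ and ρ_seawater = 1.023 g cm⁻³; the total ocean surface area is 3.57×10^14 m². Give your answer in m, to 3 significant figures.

≈ 0.150 m

Ardos: 1.27×10^10 m³ × (912/1023) = 1.132×10^10 m³ of water.
Vinos: 6.00×10^13 m³ × (912/1023) = 5.349×10^13 m³ of water.
Total added water ≈ 5.350×10^13 m³ over 3.57×10^14 m² → Δh = 0.150 m.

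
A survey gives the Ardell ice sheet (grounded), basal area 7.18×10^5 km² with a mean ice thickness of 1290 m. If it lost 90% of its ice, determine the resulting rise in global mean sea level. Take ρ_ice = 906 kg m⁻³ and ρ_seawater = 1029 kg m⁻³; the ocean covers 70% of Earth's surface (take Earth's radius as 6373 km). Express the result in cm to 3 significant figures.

Ardell: ice volume = 7.18×10^5 km² × 1290 m = 9.262×10^5 km³; 0.9 × 9.262×10^5 × (906/1029) = 7.340×10^5 km³ of water.
Spread over 3.57×10^14 m² of ocean, Δh = 7.340×10^14 / 3.57×10^14 = 2.05 m = 205 cm.

≈ 205 cm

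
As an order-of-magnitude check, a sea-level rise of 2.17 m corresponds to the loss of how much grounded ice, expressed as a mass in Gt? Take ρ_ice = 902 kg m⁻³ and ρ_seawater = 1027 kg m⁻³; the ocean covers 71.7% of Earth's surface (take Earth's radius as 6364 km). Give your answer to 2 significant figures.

≈ 8.1×10^5 Gt

Required water volume = Δh × A = 2.17 m × 3.65×10^14 m² = 7.919×10^14 m³.
ρ_w = 1027 kg m⁻³, so the mass of water = 7.919×10^14 m³ × 1027 kg m⁻³ = 8.132×10^17 kg = 8.1×10^5 Gt (and the same mass of ice, by conservation).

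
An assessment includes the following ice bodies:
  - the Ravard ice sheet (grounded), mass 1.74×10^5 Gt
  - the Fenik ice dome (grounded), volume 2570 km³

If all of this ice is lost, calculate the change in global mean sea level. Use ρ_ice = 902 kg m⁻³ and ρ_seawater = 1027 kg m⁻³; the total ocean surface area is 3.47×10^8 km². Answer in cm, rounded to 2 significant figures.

Ravard: 1.74×10^5 Gt = 1.740×10^17 kg; dividing by ρ_w = 1027 kg m⁻³ gives 1.694×10^14 m³ of water.
Fenik: 2570 km³ × (902/1027) = 2257 km³ of water.
Total added water ≈ 1.717×10^14 m³ over 3.47×10^14 m² → Δh = 0.495 m = 49 cm.

≈ 49 cm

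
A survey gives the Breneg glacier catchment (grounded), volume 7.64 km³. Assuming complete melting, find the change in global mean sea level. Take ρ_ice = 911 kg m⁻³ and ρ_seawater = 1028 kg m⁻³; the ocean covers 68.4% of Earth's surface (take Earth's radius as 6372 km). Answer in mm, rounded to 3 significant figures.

Breneg: 7.64 km³ × (911/1028) = 6.770 km³ of water.
Spread over 3.49×10^14 m² of ocean, Δh = 6.770×10^9 / 3.49×10^14 = 1.94×10^-5 m = 0.0194 mm.

≈ 0.0194 mm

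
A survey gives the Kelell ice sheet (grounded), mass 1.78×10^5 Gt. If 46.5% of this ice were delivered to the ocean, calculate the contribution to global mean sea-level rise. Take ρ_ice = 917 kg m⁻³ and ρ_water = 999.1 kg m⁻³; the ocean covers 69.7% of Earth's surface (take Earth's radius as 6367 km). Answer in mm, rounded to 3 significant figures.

Kelell: 0.465 × 1.78×10^5 Gt = 8.277×10^16 kg; dividing by ρ_w = 999.1 kg m⁻³ gives 8.284×10^13 m³ of water.
Spread over 3.55×10^14 m² of ocean, Δh = 8.284×10^13 / 3.55×10^14 = 0.233 m = 233 mm.

≈ 233 mm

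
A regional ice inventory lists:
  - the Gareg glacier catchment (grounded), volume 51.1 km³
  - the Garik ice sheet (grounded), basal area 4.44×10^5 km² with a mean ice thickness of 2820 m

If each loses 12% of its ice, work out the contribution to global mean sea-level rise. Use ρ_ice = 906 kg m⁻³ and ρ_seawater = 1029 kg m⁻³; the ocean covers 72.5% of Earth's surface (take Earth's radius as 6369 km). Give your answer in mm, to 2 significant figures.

Gareg: 0.12 × 51.1 km³ × (906/1029) = 5.399 km³ of water.
Garik: ice volume = 4.44×10^5 km² × 2820 m = 1.252×10^6 km³; 0.12 × 1.252×10^6 × (906/1029) = 1.323×10^5 km³ of water.
Total added water ≈ 1.323×10^14 m³ over 3.70×10^14 m² → Δh = 0.358 m = 360 mm.

≈ 360 mm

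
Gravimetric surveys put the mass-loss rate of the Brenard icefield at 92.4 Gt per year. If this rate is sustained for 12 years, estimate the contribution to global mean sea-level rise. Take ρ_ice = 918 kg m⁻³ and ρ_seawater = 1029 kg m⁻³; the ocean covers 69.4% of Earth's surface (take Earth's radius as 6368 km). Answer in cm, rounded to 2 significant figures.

Total mass lost = 92.4 Gt/yr × 12 yr = 1109 Gt = 1.109×10^15 kg.
ρ_w = 1029 kg m⁻³, so water volume = 1.109×10^15 / 1029 = 1.078×10^12 m³.
Δh = 1.078×10^12 / 3.54×10^14 = 3.05×10^-3 m = 0.30 cm.

≈ 0.30 cm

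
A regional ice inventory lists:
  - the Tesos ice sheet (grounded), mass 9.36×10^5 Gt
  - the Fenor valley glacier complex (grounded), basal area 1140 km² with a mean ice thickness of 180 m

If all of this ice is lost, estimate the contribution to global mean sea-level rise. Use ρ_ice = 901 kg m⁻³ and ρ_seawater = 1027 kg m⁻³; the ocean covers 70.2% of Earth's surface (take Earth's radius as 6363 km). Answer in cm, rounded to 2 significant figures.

Tesos: 9.36×10^5 Gt = 9.360×10^17 kg; dividing by ρ_w = 1027 kg m⁻³ gives 9.114×10^14 m³ of water.
Fenor: ice volume = 1140 km² × 180 m = 205.2 km³; 205.2 × (901/1027) = 180.0 km³ of water.
Total added water ≈ 9.116×10^14 m³ over 3.57×10^14 m² → Δh = 2.55 m = 260 cm.

≈ 260 cm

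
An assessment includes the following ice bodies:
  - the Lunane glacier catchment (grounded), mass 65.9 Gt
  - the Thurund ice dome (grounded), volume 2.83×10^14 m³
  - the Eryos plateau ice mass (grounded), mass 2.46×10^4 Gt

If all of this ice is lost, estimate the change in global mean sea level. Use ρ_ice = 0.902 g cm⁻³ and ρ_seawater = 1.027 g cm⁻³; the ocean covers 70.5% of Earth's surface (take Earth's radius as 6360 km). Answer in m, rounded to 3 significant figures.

≈ 0.761 m

Lunane: 65.9 Gt = 6.590×10^13 kg; dividing by ρ_w = 1.027 g cm⁻³ = 1027 kg m⁻³ gives 6.417×10^10 m³ of water.
Thurund: 2.83×10^14 m³ × (902/1027) = 2.486×10^14 m³ of water.
Eryos: 2.46×10^4 Gt = 2.460×10^16 kg; dividing by ρ_w = 1027 kg m⁻³ gives 2.395×10^13 m³ of water.
Total added water ≈ 2.726×10^14 m³ over 3.58×10^14 m² → Δh = 0.761 m.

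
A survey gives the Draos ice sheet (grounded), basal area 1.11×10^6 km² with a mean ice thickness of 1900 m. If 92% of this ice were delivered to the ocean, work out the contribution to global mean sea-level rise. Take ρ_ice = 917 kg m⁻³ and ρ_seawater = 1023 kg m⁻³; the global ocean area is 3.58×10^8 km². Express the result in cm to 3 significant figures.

Draos: ice volume = 1.11×10^6 km² × 1900 m = 2.109×10^6 km³; 0.92 × 2.109×10^6 × (917/1023) = 1.739×10^6 km³ of water.
Spread over 3.58×10^14 m² of ocean, Δh = 1.739×10^15 / 3.58×10^14 = 4.86 m = 486 cm.

≈ 486 cm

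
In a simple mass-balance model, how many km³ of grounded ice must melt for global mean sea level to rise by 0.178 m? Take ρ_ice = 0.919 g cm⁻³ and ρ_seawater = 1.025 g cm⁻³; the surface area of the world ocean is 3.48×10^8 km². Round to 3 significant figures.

Required water volume = Δh × A = 0.178 m × 3.48×10^14 m² = 6.194×10^13 m³ = 6.194×10^4 km³.
Ice volume = water volume × ρ_w/ρ_ice = 6.194×10^4 × 1025/919 = 6.91×10^4 km³.

≈ 6.91×10^4 km³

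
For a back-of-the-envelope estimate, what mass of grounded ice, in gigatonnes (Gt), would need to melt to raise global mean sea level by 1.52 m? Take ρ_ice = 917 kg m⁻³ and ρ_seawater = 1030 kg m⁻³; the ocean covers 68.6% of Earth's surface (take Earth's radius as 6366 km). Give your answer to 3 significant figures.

≈ 5.47×10^5 Gt

Required water volume = Δh × A = 1.52 m × 3.49×10^14 m² = 5.310×10^14 m³.
ρ_w = 1030 kg m⁻³, so the mass of water = 5.310×10^14 m³ × 1030 kg m⁻³ = 5.470×10^17 kg = 5.47×10^5 Gt (and the same mass of ice, by conservation).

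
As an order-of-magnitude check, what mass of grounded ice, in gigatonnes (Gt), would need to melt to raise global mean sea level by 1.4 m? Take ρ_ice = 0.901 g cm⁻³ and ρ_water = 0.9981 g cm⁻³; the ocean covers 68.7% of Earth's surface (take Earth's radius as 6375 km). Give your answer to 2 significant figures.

Required water volume = Δh × A = 1.4 m × 3.51×10^14 m² = 4.912×10^14 m³.
ρ_w = 0.9981 g cm⁻³ = 998.1 kg m⁻³, so the mass of water = 4.912×10^14 m³ × 998.1 kg m⁻³ = 4.903×10^17 kg = 4.9×10^5 Gt (and the same mass of ice, by conservation).

≈ 4.9×10^5 Gt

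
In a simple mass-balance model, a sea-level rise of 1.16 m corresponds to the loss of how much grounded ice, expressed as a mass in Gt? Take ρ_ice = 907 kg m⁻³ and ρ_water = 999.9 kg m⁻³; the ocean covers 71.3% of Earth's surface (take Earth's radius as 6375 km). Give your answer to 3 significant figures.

Required water volume = Δh × A = 1.16 m × 3.64×10^14 m² = 4.224×10^14 m³.
ρ_w = 999.9 kg m⁻³, so the mass of water = 4.224×10^14 m³ × 999.9 kg m⁻³ = 4.224×10^17 kg = 4.22×10^5 Gt (and the same mass of ice, by conservation).

≈ 4.22×10^5 Gt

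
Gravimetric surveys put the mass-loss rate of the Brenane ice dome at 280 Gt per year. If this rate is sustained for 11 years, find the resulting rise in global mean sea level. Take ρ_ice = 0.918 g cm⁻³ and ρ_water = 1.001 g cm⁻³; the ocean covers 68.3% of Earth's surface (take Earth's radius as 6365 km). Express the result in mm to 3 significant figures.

≈ 8.85 mm

Total mass lost = 280 Gt/yr × 11 yr = 3080 Gt = 3.080×10^15 kg.
ρ_w = 1.001 g cm⁻³ = 1001 kg m⁻³, so water volume = 3.080×10^15 / 1001 = 3.077×10^12 m³.
Δh = 3.077×10^12 / 3.48×10^14 = 8.85×10^-3 m = 8.85 mm.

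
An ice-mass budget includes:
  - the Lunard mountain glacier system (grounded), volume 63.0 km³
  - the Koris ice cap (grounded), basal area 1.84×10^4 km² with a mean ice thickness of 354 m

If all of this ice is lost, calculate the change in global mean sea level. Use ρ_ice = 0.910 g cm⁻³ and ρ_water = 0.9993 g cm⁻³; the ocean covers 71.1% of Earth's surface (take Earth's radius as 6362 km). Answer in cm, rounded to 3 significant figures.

≈ 1.66 cm

Lunard: 63.0 km³ × (910/999.3) = 57.37 km³ of water.
Koris: ice volume = 1.84×10^4 km² × 354 m = 6514 km³; 6514 × (910/999.3) = 5932 km³ of water.
Total added water ≈ 5.989×10^12 m³ over 3.62×10^14 m² → Δh = 0.0166 m = 1.66 cm.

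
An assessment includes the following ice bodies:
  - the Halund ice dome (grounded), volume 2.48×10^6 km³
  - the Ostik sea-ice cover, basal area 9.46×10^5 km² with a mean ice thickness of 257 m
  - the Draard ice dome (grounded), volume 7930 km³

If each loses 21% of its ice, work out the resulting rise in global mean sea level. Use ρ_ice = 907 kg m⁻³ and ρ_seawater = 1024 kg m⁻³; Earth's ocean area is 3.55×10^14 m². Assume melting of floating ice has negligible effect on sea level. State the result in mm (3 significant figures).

Halund: 0.21 × 2.48×10^6 km³ × (907/1024) = 4.613×10^5 km³ of water.
The Ostik sea-ice cover is floating and already displaces its own weight of water, so its melt adds essentially nothing to sea level.
Draard: 0.21 × 7930 km³ × (907/1024) = 1475 km³ of water.
Total added water ≈ 4.628×10^14 m³ over 3.55×10^14 m² → Δh = 1.30 m = 1300 mm.

≈ 1300 mm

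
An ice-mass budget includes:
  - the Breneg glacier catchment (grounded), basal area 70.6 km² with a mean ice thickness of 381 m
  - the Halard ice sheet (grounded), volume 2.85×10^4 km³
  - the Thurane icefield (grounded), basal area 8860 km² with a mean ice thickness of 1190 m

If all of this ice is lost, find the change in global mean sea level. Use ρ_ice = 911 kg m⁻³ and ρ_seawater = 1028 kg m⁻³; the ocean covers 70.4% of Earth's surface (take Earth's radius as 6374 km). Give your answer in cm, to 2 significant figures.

≈ 9.6 cm

Breneg: ice volume = 70.6 km² × 381 m = 26.90 km³; 26.90 × (911/1028) = 23.84 km³ of water.
Halard: 2.85×10^4 km³ × (911/1028) = 2.526×10^4 km³ of water.
Thurane: ice volume = 8860 km² × 1190 m = 1.054×10^4 km³; 1.054×10^4 × (911/1028) = 9343 km³ of water.
Total added water ≈ 3.462×10^13 m³ over 3.59×10^14 m² → Δh = 0.0963 m = 9.6 cm.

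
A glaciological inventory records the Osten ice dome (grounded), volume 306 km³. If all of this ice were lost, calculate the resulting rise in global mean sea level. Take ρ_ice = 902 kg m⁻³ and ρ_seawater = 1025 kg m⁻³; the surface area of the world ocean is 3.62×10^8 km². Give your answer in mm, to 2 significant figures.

Osten: 306 km³ × (902/1025) = 269.3 km³ of water.
Spread over 3.62×10^14 m² of ocean, Δh = 2.693×10^11 / 3.62×10^14 = 7.44×10^-4 m = 0.74 mm.

≈ 0.74 mm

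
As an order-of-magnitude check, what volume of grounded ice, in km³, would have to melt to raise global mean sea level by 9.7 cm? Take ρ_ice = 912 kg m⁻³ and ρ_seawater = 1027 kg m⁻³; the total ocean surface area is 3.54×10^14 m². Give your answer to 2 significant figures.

≈ 3.9×10^4 km³

Required water volume = Δh × A = 0.097 m × 3.54×10^14 m² = 3.434×10^13 m³ = 3.434×10^4 km³.
Ice volume = water volume × ρ_w/ρ_ice = 3.434×10^4 × 1027/912 = 3.9×10^4 km³.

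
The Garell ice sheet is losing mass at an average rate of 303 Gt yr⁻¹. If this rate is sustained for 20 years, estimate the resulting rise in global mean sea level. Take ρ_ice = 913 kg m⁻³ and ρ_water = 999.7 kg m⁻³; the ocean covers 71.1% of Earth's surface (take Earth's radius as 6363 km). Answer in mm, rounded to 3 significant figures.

≈ 16.8 mm

Total mass lost = 303 Gt/yr × 20 yr = 6060 Gt = 6.060×10^15 kg.
ρ_w = 999.7 kg m⁻³, so water volume = 6.060×10^15 / 999.7 = 6.062×10^12 m³.
Δh = 6.062×10^12 / 3.62×10^14 = 0.0168 m = 16.8 mm.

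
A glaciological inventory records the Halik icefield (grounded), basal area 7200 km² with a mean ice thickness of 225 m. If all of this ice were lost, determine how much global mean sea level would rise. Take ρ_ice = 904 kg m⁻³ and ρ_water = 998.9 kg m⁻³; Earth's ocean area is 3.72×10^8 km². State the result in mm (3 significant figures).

Halik: ice volume = 7200 km² × 225 m = 1620 km³; 1620 × (904/998.9) = 1466 km³ of water.
Spread over 3.72×10^14 m² of ocean, Δh = 1.466×10^12 / 3.72×10^14 = 3.94×10^-3 m = 3.94 mm.

≈ 3.94 mm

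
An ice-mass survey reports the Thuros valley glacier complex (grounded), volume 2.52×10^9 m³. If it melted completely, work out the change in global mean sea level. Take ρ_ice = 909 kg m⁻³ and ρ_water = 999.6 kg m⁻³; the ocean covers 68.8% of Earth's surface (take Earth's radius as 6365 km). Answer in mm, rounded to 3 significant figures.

Thuros: 2.52×10^9 m³ × (909/999.6) = 2.292×10^9 m³ of water.
Spread over 3.50×10^14 m² of ocean, Δh = 2.292×10^9 / 3.50×10^14 = 6.54×10^-6 m = 6.54×10^-3 mm.

≈ 6.54×10^-3 mm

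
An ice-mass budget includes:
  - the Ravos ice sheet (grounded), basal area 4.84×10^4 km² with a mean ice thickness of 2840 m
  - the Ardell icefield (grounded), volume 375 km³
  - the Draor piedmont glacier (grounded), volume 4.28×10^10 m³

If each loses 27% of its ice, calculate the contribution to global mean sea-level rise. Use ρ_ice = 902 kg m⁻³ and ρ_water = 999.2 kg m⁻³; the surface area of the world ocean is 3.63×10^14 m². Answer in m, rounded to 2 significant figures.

≈ 0.093 m

Ravos: ice volume = 4.84×10^4 km² × 2840 m = 1.375×10^5 km³; 0.27 × 1.375×10^5 × (902/999.2) = 3.350×10^4 km³ of water.
Ardell: 0.27 × 375 km³ × (902/999.2) = 91.40 km³ of water.
Draor: 0.27 × 4.28×10^10 m³ × (902/999.2) = 1.043×10^10 m³ of water.
Total added water ≈ 3.360×10^13 m³ over 3.63×10^14 m² → Δh = 0.0926 m.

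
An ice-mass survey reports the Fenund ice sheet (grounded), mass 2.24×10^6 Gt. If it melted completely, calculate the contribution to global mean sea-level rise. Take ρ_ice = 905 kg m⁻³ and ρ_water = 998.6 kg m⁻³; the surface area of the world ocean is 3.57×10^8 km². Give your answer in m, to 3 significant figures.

Fenund: 2.24×10^6 Gt = 2.240×10^18 kg; dividing by ρ_w = 998.6 kg m⁻³ gives 2.243×10^15 m³ of water.
Spread over 3.57×10^14 m² of ocean, Δh = 2.243×10^15 / 3.57×10^14 = 6.28 m.

≈ 6.28 m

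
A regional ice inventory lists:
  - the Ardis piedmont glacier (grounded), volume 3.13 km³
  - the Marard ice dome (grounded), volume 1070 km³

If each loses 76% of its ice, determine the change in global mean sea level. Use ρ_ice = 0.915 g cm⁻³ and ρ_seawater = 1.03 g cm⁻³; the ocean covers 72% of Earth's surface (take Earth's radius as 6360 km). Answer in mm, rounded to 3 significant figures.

≈ 1.98 mm

Ardis: 0.76 × 3.13 km³ × (915/1030) = 2.113 km³ of water.
Marard: 0.76 × 1070 km³ × (915/1030) = 722.4 km³ of water.
Total added water ≈ 7.245×10^11 m³ over 3.66×10^14 m² → Δh = 1.98×10^-3 m = 1.98 mm.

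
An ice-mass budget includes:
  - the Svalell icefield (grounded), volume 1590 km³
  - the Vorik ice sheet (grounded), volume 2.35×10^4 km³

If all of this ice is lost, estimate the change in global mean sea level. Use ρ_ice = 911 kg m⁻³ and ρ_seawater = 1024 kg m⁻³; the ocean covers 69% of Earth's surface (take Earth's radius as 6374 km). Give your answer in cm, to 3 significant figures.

≈ 6.34 cm

Svalell: 1590 km³ × (911/1024) = 1415 km³ of water.
Vorik: 2.35×10^4 km³ × (911/1024) = 2.091×10^4 km³ of water.
Total added water ≈ 2.232×10^13 m³ over 3.52×10^14 m² → Δh = 0.0634 m = 6.34 cm.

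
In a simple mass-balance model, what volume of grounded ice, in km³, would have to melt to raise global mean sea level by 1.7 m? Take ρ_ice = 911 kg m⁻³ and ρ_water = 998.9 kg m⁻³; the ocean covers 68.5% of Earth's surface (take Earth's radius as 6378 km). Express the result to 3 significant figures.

≈ 6.53×10^5 km³

Required water volume = Δh × A = 1.7 m × 3.50×10^14 m² = 5.953×10^14 m³ = 5.953×10^5 km³.
Ice volume = water volume × ρ_w/ρ_ice = 5.953×10^5 × 998.9/911 = 6.53×10^5 km³.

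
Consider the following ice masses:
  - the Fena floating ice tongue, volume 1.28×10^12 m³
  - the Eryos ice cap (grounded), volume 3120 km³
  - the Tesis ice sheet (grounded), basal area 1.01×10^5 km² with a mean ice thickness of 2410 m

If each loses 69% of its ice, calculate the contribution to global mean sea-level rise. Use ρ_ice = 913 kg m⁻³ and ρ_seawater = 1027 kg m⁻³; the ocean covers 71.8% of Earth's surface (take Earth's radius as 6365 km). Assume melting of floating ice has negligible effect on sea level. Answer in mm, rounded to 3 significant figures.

≈ 414 mm

The Fena floating ice tongue is floating and already displaces its own weight of water, so its melt adds essentially nothing to sea level.
Eryos: 0.69 × 3120 km³ × (913/1027) = 1914 km³ of water.
Tesis: ice volume = 1.01×10^5 km² × 2410 m = 2.434×10^5 km³; 0.69 × 2.434×10^5 × (913/1027) = 1.493×10^5 km³ of water.
Total added water ≈ 1.512×10^14 m³ over 3.66×10^14 m² → Δh = 0.414 m = 414 mm.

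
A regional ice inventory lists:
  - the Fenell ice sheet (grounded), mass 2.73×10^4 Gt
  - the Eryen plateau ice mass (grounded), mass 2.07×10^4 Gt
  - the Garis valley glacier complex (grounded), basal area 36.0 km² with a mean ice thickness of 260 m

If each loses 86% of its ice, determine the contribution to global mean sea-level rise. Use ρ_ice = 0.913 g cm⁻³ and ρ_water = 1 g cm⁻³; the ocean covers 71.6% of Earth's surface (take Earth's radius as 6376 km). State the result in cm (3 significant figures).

Fenell: 0.86 × 2.73×10^4 Gt = 2.348×10^16 kg; dividing by ρ_w = 1 g cm⁻³ = 1000 kg m⁻³ gives 2.348×10^13 m³ of water.
Eryen: 0.86 × 2.07×10^4 Gt = 1.780×10^16 kg; dividing by ρ_w = 1000 kg m⁻³ gives 1.780×10^13 m³ of water.
Garis: ice volume = 36.0 km² × 260 m = 9.360 km³; 0.86 × 9.360 × (913/1000) = 7.349 km³ of water.
Total added water ≈ 4.129×10^13 m³ over 3.66×10^14 m² → Δh = 0.113 m = 11.3 cm.

≈ 11.3 cm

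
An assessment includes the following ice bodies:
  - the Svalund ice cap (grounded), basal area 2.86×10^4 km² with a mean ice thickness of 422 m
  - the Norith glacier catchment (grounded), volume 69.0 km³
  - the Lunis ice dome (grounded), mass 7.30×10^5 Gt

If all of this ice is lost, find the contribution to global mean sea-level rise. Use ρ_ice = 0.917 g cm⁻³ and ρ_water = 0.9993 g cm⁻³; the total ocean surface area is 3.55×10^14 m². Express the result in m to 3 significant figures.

≈ 2.09 m

Svalund: ice volume = 2.86×10^4 km² × 422 m = 1.207×10^4 km³; 1.207×10^4 × (917/999.3) = 1.108×10^4 km³ of water.
Norith: 69.0 km³ × (917/999.3) = 63.32 km³ of water.
Lunis: 7.30×10^5 Gt = 7.300×10^17 kg; dividing by ρ_w = 0.9993 g cm⁻³ = 999.3 kg m⁻³ gives 7.305×10^14 m³ of water.
Total added water ≈ 7.416×10^14 m³ over 3.55×10^14 m² → Δh = 2.09 m.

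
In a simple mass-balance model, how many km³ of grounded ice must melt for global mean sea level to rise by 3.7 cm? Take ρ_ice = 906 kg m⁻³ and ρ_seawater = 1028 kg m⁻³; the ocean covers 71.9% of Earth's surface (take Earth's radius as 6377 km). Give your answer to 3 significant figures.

Required water volume = Δh × A = 0.037 m × 3.67×10^14 m² = 1.359×10^13 m³ = 1.359×10^4 km³.
Ice volume = water volume × ρ_w/ρ_ice = 1.359×10^4 × 1028/906 = 1.54×10^4 km³.

≈ 1.54×10^4 km³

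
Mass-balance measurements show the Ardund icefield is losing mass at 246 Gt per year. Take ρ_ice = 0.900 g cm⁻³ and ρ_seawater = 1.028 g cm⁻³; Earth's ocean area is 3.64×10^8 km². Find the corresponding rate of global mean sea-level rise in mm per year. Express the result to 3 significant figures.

ρ_w = 1.028 g cm⁻³ = 1028 kg m⁻³. Annual water volume added = 246 Gt / ρ_w = 2.460×10^14 kg / 1028 kg m⁻³ = 2.393×10^11 m³.
Δh per year = 2.393×10^11 / 3.64×10^14 = 6.57×10^-4 m = 0.657 mm.

≈ 0.657 mm/yr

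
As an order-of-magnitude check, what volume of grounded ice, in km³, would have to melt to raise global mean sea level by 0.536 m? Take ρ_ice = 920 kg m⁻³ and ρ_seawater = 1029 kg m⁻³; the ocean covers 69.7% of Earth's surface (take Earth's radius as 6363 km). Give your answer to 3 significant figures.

≈ 2.13×10^5 km³

Required water volume = Δh × A = 0.536 m × 3.55×10^14 m² = 1.901×10^14 m³ = 1.901×10^5 km³.
Ice volume = water volume × ρ_w/ρ_ice = 1.901×10^5 × 1029/920 = 2.13×10^5 km³.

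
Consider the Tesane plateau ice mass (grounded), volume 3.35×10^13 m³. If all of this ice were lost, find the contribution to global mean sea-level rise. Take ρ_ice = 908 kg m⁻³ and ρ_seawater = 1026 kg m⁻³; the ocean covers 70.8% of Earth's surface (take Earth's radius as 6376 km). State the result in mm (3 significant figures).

≈ 82.0 mm

Tesane: 3.35×10^13 m³ × (908/1026) = 2.965×10^13 m³ of water.
Spread over 3.62×10^14 m² of ocean, Δh = 2.965×10^13 / 3.62×10^14 = 0.0820 m = 82.0 mm.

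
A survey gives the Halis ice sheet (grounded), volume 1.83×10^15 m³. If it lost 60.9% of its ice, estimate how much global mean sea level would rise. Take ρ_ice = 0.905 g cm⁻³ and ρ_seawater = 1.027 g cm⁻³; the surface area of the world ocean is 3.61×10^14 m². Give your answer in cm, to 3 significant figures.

Halis: 0.609 × 1.83×10^15 m³ × (905/1027) = 9.821×10^14 m³ of water.
Spread over 3.61×10^14 m² of ocean, Δh = 9.821×10^14 / 3.61×10^14 = 2.72 m = 272 cm.

≈ 272 cm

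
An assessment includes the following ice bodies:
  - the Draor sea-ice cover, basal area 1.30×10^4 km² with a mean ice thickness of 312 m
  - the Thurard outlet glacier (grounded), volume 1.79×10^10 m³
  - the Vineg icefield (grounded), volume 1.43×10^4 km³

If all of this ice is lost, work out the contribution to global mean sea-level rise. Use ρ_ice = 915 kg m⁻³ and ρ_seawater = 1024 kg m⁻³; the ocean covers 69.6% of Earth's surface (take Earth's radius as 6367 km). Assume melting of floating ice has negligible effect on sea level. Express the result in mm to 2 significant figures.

The Draor sea-ice cover is floating and already displaces its own weight of water, so its melt adds essentially nothing to sea level.
Thurard: 1.79×10^10 m³ × (915/1024) = 1.599×10^10 m³ of water.
Vineg: 1.43×10^4 km³ × (915/1024) = 1.278×10^4 km³ of water.
Total added water ≈ 1.279×10^13 m³ over 3.55×10^14 m² → Δh = 0.0361 m = 36 mm.

≈ 36 mm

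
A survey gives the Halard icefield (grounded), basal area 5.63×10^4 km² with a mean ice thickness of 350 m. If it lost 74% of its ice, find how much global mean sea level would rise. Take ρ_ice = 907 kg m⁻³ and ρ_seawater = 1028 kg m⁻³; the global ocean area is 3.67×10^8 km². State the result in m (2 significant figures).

≈ 0.035 m

Halard: ice volume = 5.63×10^4 km² × 350 m = 1.970×10^4 km³; 0.74 × 1.970×10^4 × (907/1028) = 1.287×10^4 km³ of water.
Spread over 3.67×10^14 m² of ocean, Δh = 1.287×10^13 / 3.67×10^14 = 0.0351 m.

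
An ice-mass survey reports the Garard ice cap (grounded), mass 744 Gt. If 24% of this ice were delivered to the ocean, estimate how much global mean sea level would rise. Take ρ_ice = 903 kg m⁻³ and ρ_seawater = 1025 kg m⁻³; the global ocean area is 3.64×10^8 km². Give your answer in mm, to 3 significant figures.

Garard: 0.24 × 744 Gt = 1.786×10^14 kg; dividing by ρ_w = 1025 kg m⁻³ gives 1.742×10^11 m³ of water.
Spread over 3.64×10^14 m² of ocean, Δh = 1.742×10^11 / 3.64×10^14 = 4.79×10^-4 m = 0.479 mm.

≈ 0.479 mm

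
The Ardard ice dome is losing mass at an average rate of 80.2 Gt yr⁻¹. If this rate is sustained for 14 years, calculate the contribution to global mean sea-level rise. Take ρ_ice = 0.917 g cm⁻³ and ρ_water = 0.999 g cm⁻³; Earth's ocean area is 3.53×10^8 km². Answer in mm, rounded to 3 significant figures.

Total mass lost = 80.2 Gt/yr × 14 yr = 1123 Gt = 1.123×10^15 kg.
ρ_w = 0.999 g cm⁻³ = 999 kg m⁻³, so water volume = 1.123×10^15 / 999 = 1.124×10^12 m³.
Δh = 1.124×10^12 / 3.53×10^14 = 3.18×10^-3 m = 3.18 mm.

≈ 3.18 mm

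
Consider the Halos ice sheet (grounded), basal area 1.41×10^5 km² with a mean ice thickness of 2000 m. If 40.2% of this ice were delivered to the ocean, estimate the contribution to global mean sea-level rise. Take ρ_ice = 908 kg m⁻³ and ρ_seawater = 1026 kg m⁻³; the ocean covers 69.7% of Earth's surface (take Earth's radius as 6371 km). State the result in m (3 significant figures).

≈ 0.282 m

Halos: ice volume = 1.41×10^5 km² × 2000 m = 2.820×10^5 km³; 0.402 × 2.820×10^5 × (908/1026) = 1.003×10^5 km³ of water.
Spread over 3.56×10^14 m² of ocean, Δh = 1.003×10^14 / 3.56×10^14 = 0.282 m.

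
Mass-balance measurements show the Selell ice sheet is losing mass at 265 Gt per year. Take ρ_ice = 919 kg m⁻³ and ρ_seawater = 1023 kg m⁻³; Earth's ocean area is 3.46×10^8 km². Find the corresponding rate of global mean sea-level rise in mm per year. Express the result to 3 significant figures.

≈ 0.749 mm/yr

ρ_w = 1023 kg m⁻³. Annual water volume added = 265 Gt / ρ_w = 2.650×10^14 kg / 1023 kg m⁻³ = 2.590×10^11 m³.
Δh per year = 2.590×10^11 / 3.46×10^14 = 7.49×10^-4 m = 0.749 mm.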